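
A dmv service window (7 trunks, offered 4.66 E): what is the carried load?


B(7,4.66) = 0.099629 (Erlang-B)
Carried load = a(1 − B) = 4.66·(1 − 0.099629) = 4.66·0.900371 = 4.1957 E

Final: 4.1957 Erlangs


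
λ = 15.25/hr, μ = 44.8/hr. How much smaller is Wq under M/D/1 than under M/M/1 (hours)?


ρ = 15.25/44.8 = 0.3404
Wq(M/M/1) = ρ/(μ−λ) = 0.3404/29.55 = 0.01152 hr
Wq(M/D/1) = ρ/(2(μ−λ)) = 0.005760 hr
Savings = 0.01152 − 0.005760 = 0.005760 hr

Final: 0.005760 hr


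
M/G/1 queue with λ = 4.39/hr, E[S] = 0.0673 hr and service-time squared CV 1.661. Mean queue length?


ρ = λ·E[S] = 4.39·0.0673 = 0.2954
Lq = ρ²(1+C_s²)/(2(1−ρ)) = 0.08729·(1+1.661)/(2·0.7046)
= 0.08729·2.6610/1.4091 = 0.16484

Final: 0.16484


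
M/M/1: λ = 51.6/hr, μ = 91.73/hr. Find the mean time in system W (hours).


W = 1/(μ−λ) = 1/(91.73 − 51.6) = 1/40.13 = 0.02492 hr

Final: 0.02492 hr


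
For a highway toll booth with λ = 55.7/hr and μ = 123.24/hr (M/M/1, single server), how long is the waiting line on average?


ρ = 55.7/123.24 = 0.4520
Lq = ρ²/(1−ρ) = 0.2043/0.5480 = 0.3727

Final: 0.3727


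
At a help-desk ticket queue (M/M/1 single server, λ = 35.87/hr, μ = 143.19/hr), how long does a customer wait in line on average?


ρ = 35.87/143.19 = 0.2505
Wq = ρ/(μ−λ) = 0.2505/(143.19 − 35.87) = 0.2505/107.32 = 0.002334 hr

Final: 0.002334 hr


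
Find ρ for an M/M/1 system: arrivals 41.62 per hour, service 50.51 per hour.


ρ = λ/μ = 41.62/50.51 = 0.8240

Final: 0.8240


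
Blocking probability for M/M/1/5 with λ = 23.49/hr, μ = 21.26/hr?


ρ = λ/μ = 23.49/21.26 = 1.1049
P_K = (1−ρ)ρ^K/(1−ρ^(K+1)) = (-0.1049·1.646640)/(1 − 1.819360)
= -0.172719/-0.819360 = 0.210798

Final: 0.210798


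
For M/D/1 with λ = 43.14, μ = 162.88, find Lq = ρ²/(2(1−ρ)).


ρ = 43.14/162.88 = 0.2649
M/D/1: Lq = ρ²/(2(1−ρ)) = 0.07015/(2·0.7351) = 0.04771

Final: 0.04771


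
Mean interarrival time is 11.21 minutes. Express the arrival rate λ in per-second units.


λ = 1/(interarrival time) in consistent units.
1 second = 0.0166667 min, so λ = 0.0166667/11.21 = 0.001487 per second

Final: 0.001487 /sec


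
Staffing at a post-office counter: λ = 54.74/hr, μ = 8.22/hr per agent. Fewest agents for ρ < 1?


Stability requires cμ > λ ⇔ c > λ/μ.
λ/μ = 54.74/8.22 = 6.6594
Minimum integer c = ⌊6.6594⌋ + 1 = 7
Check: 7·8.22 = 57.54 > 54.74, while 6·8.22 = 49.32 ≤ 54.74

Final: 7 servers


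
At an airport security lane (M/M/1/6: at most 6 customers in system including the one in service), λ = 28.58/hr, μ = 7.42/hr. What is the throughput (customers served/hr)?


ρ = 3.8518; P_K = (1−ρ)ρ^6/(1−ρ^7) = 0.740437
λ_eff = λ(1 − P_K) = 28.58·(1 − 0.740437) = 28.58·0.259563 = 7.4183 /hr

Final: 7.4183 /hr


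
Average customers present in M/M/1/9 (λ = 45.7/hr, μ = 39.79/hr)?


ρ = 45.7/39.79 = 1.1485
L = ρ[1 − (K+1)ρ^K + Kρ^(K+1)] / [(1−ρ)(1−ρ^(K+1))]
Numerator: 1.1485·(1 − 10·3.477606 + 9·3.994134) = 2.493626
Denominator: (-0.1485)·(-2.994134) = 0.444718
L = 2.493626/0.444718 = 5.6072

Final: 5.6072


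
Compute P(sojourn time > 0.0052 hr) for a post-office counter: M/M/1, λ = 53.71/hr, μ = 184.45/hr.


W ~ Exponential(μ−λ) for M/M/1.
μ − λ = 184.45 − 53.71 = 130.7400
P(W > t) = e^{−(μ−λ)t} = e^{−0.6798} = 0.506694

Final: 0.506694


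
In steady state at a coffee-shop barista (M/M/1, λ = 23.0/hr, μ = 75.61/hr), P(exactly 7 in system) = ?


ρ = 23.0/75.61 = 0.3042
P_n = (1−ρ)·ρ^n = (1 − 0.3042)·0.3042^7 = 0.6958·0.0002410 = 0.0001677

Final: 0.0001677


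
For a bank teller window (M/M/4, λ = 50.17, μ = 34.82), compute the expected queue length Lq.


a = λ/μ = 1.4408; ρ = a/4 = 0.3602
P₀ = 0.234849
Lq = P₀·a^c·ρ / (c!·(1−ρ)²) = 0.234849·4.30984·0.3602/(24·0.40933)
= 0.03711

Final: 0.03711


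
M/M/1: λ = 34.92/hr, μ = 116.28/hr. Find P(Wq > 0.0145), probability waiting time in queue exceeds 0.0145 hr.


ρ = 34.92/116.28 = 0.3003
P(Wq > t) = ρ·e^{−(μ−λ)t} = 0.3003·e^{−1.1797}
= 0.3003·0.307365 = 0.092305

Final: 0.092305


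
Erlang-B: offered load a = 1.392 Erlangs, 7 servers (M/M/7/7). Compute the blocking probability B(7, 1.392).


B(c,a) = (a^c/c!) / Σ_{k=0}^{c} a^k/k!
a^7/7! = 0.002009
Σ terms (k=0..7): 1.00000 + 1.39200 + 0.96883 + 0.44954 + 0.15644 + 0.04355 + 0.01010 + 0.002009 = 4.022475
B = 0.002009/4.022475 = 0.0004995

Final: 0.0004995


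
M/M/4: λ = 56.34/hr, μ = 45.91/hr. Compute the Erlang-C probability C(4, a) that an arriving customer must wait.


a = λ/μ = 1.2272; ρ = a/4 = 0.3068
P₀ = 0.292012 (from M/M/c formula)
C(c,a) = [a^c/(c!(1−ρ))]·P₀ = [2.26797/(24·0.6932)]·0.292012
= 0.13632·0.292012 = 0.039808

Final: 0.039808


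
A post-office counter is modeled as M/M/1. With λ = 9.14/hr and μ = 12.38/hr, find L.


ρ = λ/μ = 9.14/12.38 = 0.7383
L = ρ/(1−ρ) = 0.7383/(1 − 0.7383) = 0.7383/0.2617 = 2.8210

Final: 2.8210


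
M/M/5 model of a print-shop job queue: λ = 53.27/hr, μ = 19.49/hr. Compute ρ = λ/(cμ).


ρ = λ/(cμ) = 53.27/(5·19.49) = 53.27/97.45 = 0.5466

Final: 0.5466


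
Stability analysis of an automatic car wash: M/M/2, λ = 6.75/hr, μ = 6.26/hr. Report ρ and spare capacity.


Total capacity cμ = 2·6.26 = 12.52/hr
ρ = λ/(cμ) = 6.75/12.52 = 0.5391
Stable ⇔ ρ < 1: YES
Spare capacity = cμ − λ = 12.52 − 6.75 = 5.77/hr

Final: ρ = 0.5391; stable; margin = 5.77/hr


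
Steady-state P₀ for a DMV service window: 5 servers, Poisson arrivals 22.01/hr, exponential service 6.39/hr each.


a = λ/μ = 22.01/6.39 = 3.4444; ρ = a/c = 0.6889
Σ_{k=0}^{4} a^k/k! (terms k=0..4) = 1.00000 + 3.44444 + 5.93210 + 6.81093 + 5.86497 = 23.05244
Tail: a^5/(5!(1−ρ)) = 484.83719/(120·0.3111) = 12.98671
P₀ = 1/(23.05244 + 12.98671) = 1/36.03915 = 0.027748

Final: 0.027748


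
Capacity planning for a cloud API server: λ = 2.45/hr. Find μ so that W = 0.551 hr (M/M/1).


W = 1/(μ−λ) ⇒ μ − λ = 1/W = 1/0.551 = 1.8149
μ = λ + 1/W = 2.45 + 1.8149 = 4.2649 per hr

Final: 4.2649 /hr


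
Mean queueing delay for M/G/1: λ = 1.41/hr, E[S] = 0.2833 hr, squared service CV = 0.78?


ρ = λ·E[S] = 1.41·0.2833 = 0.3995
E[S²] = E[S]²(1+C_s²) = 0.2833²·(1+0.78) = 0.142861
Wq = λ·E[S²]/(2(1−ρ)) = 1.41·0.142861/(2·0.6005) = 0.16771 hr

Final: 0.16771 hr


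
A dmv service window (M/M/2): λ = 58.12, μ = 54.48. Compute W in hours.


a = 1.0668; ρ = 0.5334; P₀ = 0.304285
Lq = P₀·a^c·ρ/(c!(1−ρ)²) = 0.42424
Wq = Lq/λ = 0.42424/58.12 = 0.007299 hr
W = Wq + 1/μ = 0.007299 + 0.01836 = 0.02565 hr

Final: 0.02565 hr


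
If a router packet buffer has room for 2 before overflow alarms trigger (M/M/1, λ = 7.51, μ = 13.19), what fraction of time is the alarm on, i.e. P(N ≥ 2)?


ρ = 7.51/13.19 = 0.5694
P(N ≥ n) = ρ^n = 0.5694^2 = 0.324183

Final: 0.324183


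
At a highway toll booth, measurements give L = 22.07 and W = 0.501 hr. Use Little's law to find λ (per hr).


λ = L/W = 22.07/0.501 = 44.0519 /hr

Final: 44.0519 /hr


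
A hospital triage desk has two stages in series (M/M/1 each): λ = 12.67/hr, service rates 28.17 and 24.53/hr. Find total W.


Each node sees arrival rate λ = 12.67/hr (tandem ⇒ throughput preserved).
W₁ = 1/(μ₁−λ) = 1/(28.17−12.67) = 0.06452 hr
W₂ = 1/(μ₂−λ) = 1/(24.53−12.67) = 0.08432 hr
W_total = W₁ + W₂ = 0.06452 + 0.08432 = 0.14883 hr

Final: 0.14883 hr


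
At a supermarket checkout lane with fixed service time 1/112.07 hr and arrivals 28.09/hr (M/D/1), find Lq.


ρ = 28.09/112.07 = 0.2506
M/D/1: Lq = ρ²/(2(1−ρ)) = 0.06282/(2·0.7494) = 0.04192

Final: 0.04192


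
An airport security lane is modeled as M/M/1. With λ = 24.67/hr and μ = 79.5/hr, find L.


ρ = λ/μ = 24.67/79.5 = 0.3103
L = ρ/(1−ρ) = 0.3103/(1 − 0.3103) = 0.3103/0.6897 = 0.4499

Final: 0.4499


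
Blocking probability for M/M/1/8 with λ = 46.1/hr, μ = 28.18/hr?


ρ = λ/μ = 46.1/28.18 = 1.6359
P_K = (1−ρ)ρ^K/(1−ρ^(K+1)) = (-0.6359·51.295527)/(1 − 83.914967)
= -32.619441/-82.914967 = 0.393408

Final: 0.393408


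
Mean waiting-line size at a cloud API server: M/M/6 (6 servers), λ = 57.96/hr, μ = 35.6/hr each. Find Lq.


a = λ/μ = 1.6281; ρ = a/6 = 0.2713
P₀ = 0.196222
Lq = P₀·a^c·ρ / (c!·(1−ρ)²) = 0.196222·18.62388·0.2713/(720·0.53093)
= 0.002594

Final: 0.002594


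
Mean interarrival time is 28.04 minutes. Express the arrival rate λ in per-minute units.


λ = 1/(interarrival time) in consistent units.
1 minute = 1 min, so λ = 1/28.04 = 0.03566 per minute

Final: 0.03566 /min


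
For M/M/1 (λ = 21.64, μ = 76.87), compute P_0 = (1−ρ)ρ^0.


ρ = 21.64/76.87 = 0.2815
P_n = (1−ρ)·ρ^n = (1 − 0.2815)·0.2815^0 = 0.7185·1.000000 = 0.718486

Final: 0.718486


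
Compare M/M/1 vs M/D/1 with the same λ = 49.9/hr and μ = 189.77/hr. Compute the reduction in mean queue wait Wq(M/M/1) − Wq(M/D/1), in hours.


ρ = 49.9/189.77 = 0.2629
Wq(M/M/1) = ρ/(μ−λ) = 0.2629/139.87 = 0.001880 hr
Wq(M/D/1) = ρ/(2(μ−λ)) = 0.0009400 hr
Savings = 0.001880 − 0.0009400 = 0.0009400 hr

Final: 0.0009400 hr


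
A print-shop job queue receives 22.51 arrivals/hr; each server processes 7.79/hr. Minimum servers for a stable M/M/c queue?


Stability requires cμ > λ ⇔ c > λ/μ.
λ/μ = 22.51/7.79 = 2.8896
Minimum integer c = ⌊2.8896⌋ + 1 = 3
Check: 3·7.79 = 23.37 > 22.51, while 2·7.79 = 15.58 ≤ 22.51

Final: 3 servers


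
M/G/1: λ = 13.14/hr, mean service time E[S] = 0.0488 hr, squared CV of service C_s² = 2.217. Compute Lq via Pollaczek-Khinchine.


ρ = λ·E[S] = 13.14·0.0488 = 0.6412
Lq = ρ²(1+C_s²)/(2(1−ρ)) = 0.4112·(1+2.217)/(2·0.3588)
= 0.4112·3.2170/0.7175 = 1.84348

Final: 1.84348


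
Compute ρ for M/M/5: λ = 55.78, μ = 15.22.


ρ = λ/(cμ) = 55.78/(5·15.22) = 55.78/76.10 = 0.7330

Final: 0.7330


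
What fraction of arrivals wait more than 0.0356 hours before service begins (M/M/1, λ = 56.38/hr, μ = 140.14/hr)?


ρ = 56.38/140.14 = 0.4023
P(Wq > t) = ρ·e^{−(μ−λ)t} = 0.4023·e^{−2.9819}
= 0.4023·0.050699 = 0.020397

Final: 0.020397


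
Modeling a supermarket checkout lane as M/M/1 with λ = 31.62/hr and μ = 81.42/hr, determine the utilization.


ρ = λ/μ = 31.62/81.42 = 0.3884

Final: 0.3884


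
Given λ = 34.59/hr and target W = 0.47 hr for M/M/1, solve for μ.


W = 1/(μ−λ) ⇒ μ − λ = 1/W = 1/0.47 = 2.1277
μ = λ + 1/W = 34.59 + 2.1277 = 36.7177 per hr

Final: 36.7177 /hr


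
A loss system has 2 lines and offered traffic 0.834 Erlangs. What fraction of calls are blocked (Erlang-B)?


B(c,a) = (a^c/c!) / Σ_{k=0}^{c} a^k/k!
a^2/2! = 0.347778
Σ terms (k=0..2): 1.00000 + 0.83400 + 0.34778 = 2.181778
B = 0.347778/2.181778 = 0.159401

Final: 0.159401


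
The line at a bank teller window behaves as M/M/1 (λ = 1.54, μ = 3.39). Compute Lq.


ρ = 1.54/3.39 = 0.4543
Lq = ρ²/(1−ρ) = 0.2064/0.5457 = 0.3782

Final: 0.3782


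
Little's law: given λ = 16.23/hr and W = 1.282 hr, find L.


L = λW = 16.23·1.282 = 20.8069

Final: 20.8069


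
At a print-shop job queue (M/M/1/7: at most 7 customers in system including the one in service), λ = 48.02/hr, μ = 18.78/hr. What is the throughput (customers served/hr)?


ρ = 2.5570; P_K = (1−ρ)ρ^7/(1−ρ^8) = 0.609246
λ_eff = λ(1 − P_K) = 48.02·(1 − 0.609246) = 48.02·0.390754 = 18.7640 /hr

Final: 18.7640 /hr


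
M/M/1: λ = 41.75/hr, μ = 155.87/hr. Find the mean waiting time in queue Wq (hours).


ρ = 41.75/155.87 = 0.2679
Wq = ρ/(μ−λ) = 0.2679/(155.87 − 41.75) = 0.2679/114.12 = 0.002347 hr

Final: 0.002347 hr


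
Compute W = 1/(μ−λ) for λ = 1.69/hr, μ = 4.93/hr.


W = 1/(μ−λ) = 1/(4.93 − 1.69) = 1/3.24 = 0.3086 hr

Final: 0.3086 hr


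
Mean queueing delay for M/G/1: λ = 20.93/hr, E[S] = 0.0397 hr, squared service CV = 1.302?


ρ = λ·E[S] = 20.93·0.0397 = 0.8309
E[S²] = E[S]²(1+C_s²) = 0.0397²·(1+1.302) = 0.003628
Wq = λ·E[S²]/(2(1−ρ)) = 20.93·0.003628/(2·0.1691) = 0.22456 hr

Final: 0.22456 hr


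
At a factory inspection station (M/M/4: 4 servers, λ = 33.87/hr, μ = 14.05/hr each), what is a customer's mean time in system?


a = 2.4107; ρ = 0.6027; P₀ = 0.082016
Lq = P₀·a^c·ρ/(c!(1−ρ)²) = 0.44057
Wq = Lq/λ = 0.44057/33.87 = 0.01301 hr
W = Wq + 1/μ = 0.01301 + 0.07117 = 0.08418 hr

Final: 0.08418 hr


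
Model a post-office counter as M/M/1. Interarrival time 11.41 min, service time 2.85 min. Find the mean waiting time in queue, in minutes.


λ = 60/11.41 = 5.2585 /hr
μ = 60/2.85 = 21.0526 /hr
ρ = λ/μ = 5.2585/21.0526 = 0.2498
Wq = ρ/(μ−λ) = 0.2498/(21.0526−5.2585) = 0.01581 hr
In minutes: 0.01581·60 = 0.9489 min

Final: 0.9489 min


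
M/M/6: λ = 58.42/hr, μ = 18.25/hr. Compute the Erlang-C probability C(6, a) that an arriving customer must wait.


a = λ/μ = 3.2011; ρ = a/6 = 0.5335
P₀ = 0.039728 (from M/M/c formula)
C(c,a) = [a^c/(c!(1−ρ))]·P₀ = [1075.95003/(720·0.4665)]·0.039728
= 3.20349·0.039728 = 0.127268

Final: 0.127268


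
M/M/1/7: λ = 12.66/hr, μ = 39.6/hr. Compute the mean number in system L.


ρ = 12.66/39.6 = 0.3197
L = ρ[1 − (K+1)ρ^K + Kρ^(K+1)] / [(1−ρ)(1−ρ^(K+1))]
Numerator: 0.3197·(1 − 8·0.0003413 + 7·0.0001091) = 0.319068
Denominator: (0.6803)·(0.999891) = 0.680229
L = 0.319068/0.680229 = 0.4691

Final: 0.4691


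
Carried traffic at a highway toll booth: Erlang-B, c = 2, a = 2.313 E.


B(2,2.313) = 0.446725 (Erlang-B)
Carried load = a(1 − B) = 2.313·(1 − 0.446725) = 2.313·0.553275 = 1.2797 E

Final: 1.2797 Erlangs


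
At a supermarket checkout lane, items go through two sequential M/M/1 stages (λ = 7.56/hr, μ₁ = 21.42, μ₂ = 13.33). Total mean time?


Each node sees arrival rate λ = 7.56/hr (tandem ⇒ throughput preserved).
W₁ = 1/(μ₁−λ) = 1/(21.42−7.56) = 0.07215 hr
W₂ = 1/(μ₂−λ) = 1/(13.33−7.56) = 0.17331 hr
W_total = W₁ + W₂ = 0.07215 + 0.17331 = 0.24546 hr

Final: 0.24546 hr


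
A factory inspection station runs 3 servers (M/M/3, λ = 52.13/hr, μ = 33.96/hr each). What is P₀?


a = λ/μ = 52.13/33.96 = 1.5350; ρ = a/c = 0.5117
Σ_{k=0}^{2} a^k/k! (terms k=0..2) = 1.00000 + 1.53504 + 1.17818 = 3.71322
Tail: a^3/(3!(1−ρ)) = 3.61710/(6·0.4883) = 1.23454
P₀ = 1/(3.71322 + 1.23454) = 1/4.94776 = 0.202112

Final: 0.202112


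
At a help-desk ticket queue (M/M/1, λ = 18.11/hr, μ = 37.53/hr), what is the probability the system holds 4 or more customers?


ρ = 18.11/37.53 = 0.4825
P(N ≥ n) = ρ^n = 0.4825^4 = 0.054220

Final: 0.054220


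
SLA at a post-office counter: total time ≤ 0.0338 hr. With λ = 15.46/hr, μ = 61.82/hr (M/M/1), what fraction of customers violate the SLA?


W ~ Exponential(μ−λ) for M/M/1.
μ − λ = 61.82 − 15.46 = 46.3600
P(W > t) = e^{−(μ−λ)t} = e^{−1.5670} = 0.208677

Final: 0.208677


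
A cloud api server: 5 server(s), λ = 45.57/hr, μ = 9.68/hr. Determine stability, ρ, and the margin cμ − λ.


Total capacity cμ = 5·9.68 = 48.40/hr
ρ = λ/(cμ) = 45.57/48.40 = 0.9415
Stable ⇔ ρ < 1: YES
Spare capacity = cμ − λ = 48.40 − 45.57 = 2.83/hr

Final: ρ = 0.9415; stable; margin = 2.83/hr


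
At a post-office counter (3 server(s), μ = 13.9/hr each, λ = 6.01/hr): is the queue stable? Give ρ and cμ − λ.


Total capacity cμ = 3·13.9 = 41.70/hr
ρ = λ/(cμ) = 6.01/41.70 = 0.1441
Stable ⇔ ρ < 1: YES
Spare capacity = cμ − λ = 41.70 − 6.01 = 35.69/hr

Final: ρ = 0.1441; stable; margin = 35.69/hr


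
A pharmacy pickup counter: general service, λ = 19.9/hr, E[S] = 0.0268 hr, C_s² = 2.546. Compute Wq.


ρ = λ·E[S] = 19.9·0.0268 = 0.5333
E[S²] = E[S]²(1+C_s²) = 0.0268²·(1+2.546) = 0.002547
Wq = λ·E[S²]/(2(1−ρ)) = 19.9·0.002547/(2·0.4667) = 0.05430 hr

Final: 0.05430 hr


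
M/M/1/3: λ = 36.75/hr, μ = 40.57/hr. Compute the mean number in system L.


ρ = 36.75/40.57 = 0.9058
L = ρ[1 − (K+1)ρ^K + Kρ^(K+1)] / [(1−ρ)(1−ρ^(K+1))]
Numerator: 0.9058·(1 − 4·0.743288 + 3·0.673301) = 0.042350
Denominator: (0.09416)·(0.326699) = 0.030761
L = 0.042350/0.030761 = 1.3767

Final: 1.3767


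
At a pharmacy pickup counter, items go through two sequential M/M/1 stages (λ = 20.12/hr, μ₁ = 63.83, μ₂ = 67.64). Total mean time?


Each node sees arrival rate λ = 20.12/hr (tandem ⇒ throughput preserved).
W₁ = 1/(μ₁−λ) = 1/(63.83−20.12) = 0.02288 hr
W₂ = 1/(μ₂−λ) = 1/(67.64−20.12) = 0.02104 hr
W_total = W₁ + W₂ = 0.02288 + 0.02104 = 0.04392 hr

Final: 0.04392 hr


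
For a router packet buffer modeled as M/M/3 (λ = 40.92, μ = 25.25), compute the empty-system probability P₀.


a = λ/μ = 40.92/25.25 = 1.6206; ρ = a/c = 0.5402
Σ_{k=0}^{2} a^k/k! (terms k=0..2) = 1.00000 + 1.62059 + 1.31316 = 3.93376
Tail: a^3/(3!(1−ρ)) = 4.25621/(6·0.4598) = 1.54277
P₀ = 1/(3.93376 + 1.54277) = 1/5.47652 = 0.182598

Final: 0.182598


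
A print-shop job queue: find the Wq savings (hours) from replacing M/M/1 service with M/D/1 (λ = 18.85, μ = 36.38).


ρ = 18.85/36.38 = 0.5181
Wq(M/M/1) = ρ/(μ−λ) = 0.5181/17.53 = 0.02956 hr
Wq(M/D/1) = ρ/(2(μ−λ)) = 0.01478 hr
Savings = 0.02956 − 0.01478 = 0.01478 hr

Final: 0.01478 hr


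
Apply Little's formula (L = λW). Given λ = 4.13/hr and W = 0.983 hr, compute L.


L = λW = 4.13·0.983 = 4.0598

Final: 4.0598


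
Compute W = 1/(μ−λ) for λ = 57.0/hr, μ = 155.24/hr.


W = 1/(μ−λ) = 1/(155.24 − 57.0) = 1/98.24 = 0.01018 hr

Final: 0.01018 hr


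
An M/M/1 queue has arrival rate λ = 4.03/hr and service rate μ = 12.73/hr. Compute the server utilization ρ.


ρ = λ/μ = 4.03/12.73 = 0.3166

Final: 0.3166


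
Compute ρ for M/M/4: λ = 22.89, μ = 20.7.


ρ = λ/(cμ) = 22.89/(4·20.7) = 22.89/82.80 = 0.2764

Final: 0.2764


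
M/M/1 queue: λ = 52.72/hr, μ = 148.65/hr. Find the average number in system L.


ρ = λ/μ = 52.72/148.65 = 0.3547
L = ρ/(1−ρ) = 0.3547/(1 − 0.3547) = 0.3547/0.6453 = 0.5496

Final: 0.5496


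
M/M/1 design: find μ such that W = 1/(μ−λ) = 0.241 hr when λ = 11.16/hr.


W = 1/(μ−λ) ⇒ μ − λ = 1/W = 1/0.241 = 4.1494
μ = λ + 1/W = 11.16 + 4.1494 = 15.3094 per hr

Final: 15.3094 /hr


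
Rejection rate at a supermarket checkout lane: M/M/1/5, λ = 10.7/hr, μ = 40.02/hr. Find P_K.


ρ = λ/μ = 10.7/40.02 = 0.2674
P_K = (1−ρ)ρ^K/(1−ρ^(K+1)) = (0.7326·0.001366)/(1 − 0.0003653)
= 0.001001/0.999635 = 0.001001

Final: 0.001001


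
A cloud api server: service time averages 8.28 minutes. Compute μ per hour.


μ = 1/(service time) in consistent units.
1 hour = 60 min, so μ = 60/8.28 = 7.2464 per hour

Final: 7.2464 /hr


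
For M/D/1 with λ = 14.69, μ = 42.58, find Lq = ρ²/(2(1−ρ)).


ρ = 14.69/42.58 = 0.3450
M/D/1: Lq = ρ²/(2(1−ρ)) = 0.1190/(2·0.6550) = 0.09086

Final: 0.09086


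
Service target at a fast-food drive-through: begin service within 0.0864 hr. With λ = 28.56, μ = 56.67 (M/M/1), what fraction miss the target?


ρ = 28.56/56.67 = 0.5040
P(Wq > t) = ρ·e^{−(μ−λ)t} = 0.5040·e^{−2.4287}
= 0.5040·0.088151 = 0.044425

Final: 0.044425


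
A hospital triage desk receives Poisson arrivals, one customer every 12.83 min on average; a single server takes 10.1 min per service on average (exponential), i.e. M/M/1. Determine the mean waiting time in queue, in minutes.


λ = 60/12.83 = 4.6765 /hr
μ = 60/10.1 = 5.9406 /hr
ρ = λ/μ = 4.6765/5.9406 = 0.7872
Wq = ρ/(μ−λ) = 0.7872/(5.9406−4.6765) = 0.62277 hr
In minutes: 0.62277·60 = 37.366 min

Final: 37.366 min


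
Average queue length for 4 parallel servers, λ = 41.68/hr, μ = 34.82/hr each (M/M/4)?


a = λ/μ = 1.1970; ρ = a/4 = 0.2993
P₀ = 0.301081
Lq = P₀·a^c·ρ / (c!·(1−ρ)²) = 0.301081·2.05303·0.2993/(24·0.49105)
= 0.01570

Final: 0.01570


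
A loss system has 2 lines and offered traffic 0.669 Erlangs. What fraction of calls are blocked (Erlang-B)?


B(c,a) = (a^c/c!) / Σ_{k=0}^{c} a^k/k!
a^2/2! = 0.223781
Σ terms (k=0..2): 1.00000 + 0.66900 + 0.22378 = 1.892780
B = 0.223781/1.892780 = 0.118228

Final: 0.118228


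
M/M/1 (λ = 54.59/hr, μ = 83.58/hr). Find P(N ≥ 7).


ρ = 54.59/83.58 = 0.6531
P(N ≥ n) = ρ^n = 0.6531^7 = 0.050708

Final: 0.050708


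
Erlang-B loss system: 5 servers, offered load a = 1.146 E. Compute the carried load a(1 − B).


B(5,1.146) = 0.005243 (Erlang-B)
Carried load = a(1 − B) = 1.146·(1 − 0.005243) = 1.146·0.994757 = 1.1400 E

Final: 1.1400 Erlangs


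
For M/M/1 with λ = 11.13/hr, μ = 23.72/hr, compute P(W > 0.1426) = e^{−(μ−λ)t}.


W ~ Exponential(μ−λ) for M/M/1.
μ − λ = 23.72 − 11.13 = 12.5900
P(W > t) = e^{−(μ−λ)t} = e^{−1.7953} = 0.166072

Final: 0.166072


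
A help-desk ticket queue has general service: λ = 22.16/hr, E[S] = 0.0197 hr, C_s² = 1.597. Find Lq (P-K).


ρ = λ·E[S] = 22.16·0.0197 = 0.4366
Lq = ρ²(1+C_s²)/(2(1−ρ)) = 0.1906·(1+1.597)/(2·0.5634)
= 0.1906·2.5970/1.1269 = 0.43920

Final: 0.43920


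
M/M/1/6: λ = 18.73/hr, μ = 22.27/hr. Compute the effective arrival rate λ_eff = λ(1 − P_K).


ρ = 0.8410; P_K = (1−ρ)ρ^6/(1−ρ^7) = 0.080102
λ_eff = λ(1 − P_K) = 18.73·(1 − 0.080102) = 18.73·0.919898 = 17.2297 /hr

Final: 17.2297 /hr


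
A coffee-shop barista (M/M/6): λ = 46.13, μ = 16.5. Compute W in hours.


a = 2.7958; ρ = 0.4660; P₀ = 0.060398
Lq = P₀·a^c·ρ/(c!(1−ρ)²) = 0.06545
Wq = Lq/λ = 0.06545/46.13 = 0.001419 hr
W = Wq + 1/μ = 0.001419 + 0.06061 = 0.06202 hr

Final: 0.06202 hr


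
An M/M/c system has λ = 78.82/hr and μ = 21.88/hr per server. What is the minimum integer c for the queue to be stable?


Stability requires cμ > λ ⇔ c > λ/μ.
λ/μ = 78.82/21.88 = 3.6024
Minimum integer c = ⌊3.6024⌋ + 1 = 4
Check: 4·21.88 = 87.52 > 78.82, while 3·21.88 = 65.64 ≤ 78.82

Final: 4 servers


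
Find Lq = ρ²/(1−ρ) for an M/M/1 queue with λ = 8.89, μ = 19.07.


ρ = 8.89/19.07 = 0.4662
Lq = ρ²/(1−ρ) = 0.2173/0.5338 = 0.4071

Final: 0.4071


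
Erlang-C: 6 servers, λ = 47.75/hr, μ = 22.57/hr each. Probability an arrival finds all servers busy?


a = λ/μ = 2.1156; ρ = a/6 = 0.3526
P₀ = 0.120305 (from M/M/c formula)
C(c,a) = [a^c/(c!(1−ρ))]·P₀ = [89.67077/(720·0.6474)]·0.120305
= 0.19238·0.120305 = 0.023144

Final: 0.023144


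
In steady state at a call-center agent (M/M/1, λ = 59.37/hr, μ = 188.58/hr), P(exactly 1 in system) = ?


ρ = 59.37/188.58 = 0.3148
P_n = (1−ρ)·ρ^n = (1 − 0.3148)·0.3148^1 = 0.6852·0.314827 = 0.215711

Final: 0.215711


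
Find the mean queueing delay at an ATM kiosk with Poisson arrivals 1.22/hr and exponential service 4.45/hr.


ρ = 1.22/4.45 = 0.2742
Wq = ρ/(μ−λ) = 0.2742/(4.45 − 1.22) = 0.2742/3.23 = 0.08488 hr

Final: 0.08488 hr


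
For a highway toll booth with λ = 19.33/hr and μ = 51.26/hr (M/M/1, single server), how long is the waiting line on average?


ρ = 19.33/51.26 = 0.3771
Lq = ρ²/(1−ρ) = 0.1422/0.6229 = 0.2283

Final: 0.2283


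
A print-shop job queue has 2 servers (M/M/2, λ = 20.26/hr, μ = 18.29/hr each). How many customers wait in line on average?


a = λ/μ = 1.1077; ρ = a/2 = 0.5539
P₀ = 0.287122
Lq = P₀·a^c·ρ / (c!·(1−ρ)²) = 0.287122·1.22702·0.5539/(2·0.19905)
= 0.49015

Final: 0.49015


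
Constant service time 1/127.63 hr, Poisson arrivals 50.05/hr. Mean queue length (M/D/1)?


ρ = 50.05/127.63 = 0.3921
M/D/1: Lq = ρ²/(2(1−ρ)) = 0.1538/(2·0.6079) = 0.12650

Final: 0.12650


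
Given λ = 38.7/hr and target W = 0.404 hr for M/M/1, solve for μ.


W = 1/(μ−λ) ⇒ μ − λ = 1/W = 1/0.404 = 2.4752
μ = λ + 1/W = 38.7 + 2.4752 = 41.1752 per hr

Final: 41.1752 /hr


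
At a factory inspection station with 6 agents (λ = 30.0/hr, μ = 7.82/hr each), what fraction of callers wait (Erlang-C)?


a = λ/μ = 3.8363; ρ = a/6 = 0.6394
P₀ = 0.020067 (from M/M/c formula)
C(c,a) = [a^c/(c!(1−ρ))]·P₀ = [3187.77023/(720·0.3606)]·0.020067
= 12.27756·0.020067 = 0.246378

Final: 0.246378


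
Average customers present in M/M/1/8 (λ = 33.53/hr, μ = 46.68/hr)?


ρ = 33.53/46.68 = 0.7183
L = ρ[1 − (K+1)ρ^K + Kρ^(K+1)] / [(1−ρ)(1−ρ^(K+1))]
Numerator: 0.7183·(1 − 9·0.070863 + 8·0.050901) = 0.552682
Denominator: (0.2817)·(0.949099) = 0.267366
L = 0.552682/0.267366 = 2.0671

Final: 2.0671


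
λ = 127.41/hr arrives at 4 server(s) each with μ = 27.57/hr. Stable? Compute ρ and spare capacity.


Total capacity cμ = 4·27.57 = 110.28/hr
ρ = λ/(cμ) = 127.41/110.28 = 1.1553
Stable ⇔ ρ < 1: NO
Spare capacity = cμ − λ = 110.28 − 127.41 = -17.13/hr

Final: ρ = 1.1553; unstable; margin = -17.13/hr


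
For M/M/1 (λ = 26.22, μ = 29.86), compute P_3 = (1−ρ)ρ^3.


ρ = 26.22/29.86 = 0.8781
P_n = (1−ρ)·ρ^n = (1 − 0.8781)·0.8781^3 = 0.1219·0.677062 = 0.082535

Final: 0.082535


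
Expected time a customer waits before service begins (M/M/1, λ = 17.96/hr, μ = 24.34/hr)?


ρ = 17.96/24.34 = 0.7379
Wq = ρ/(μ−λ) = 0.7379/(24.34 − 17.96) = 0.7379/6.38 = 0.1157 hr

Final: 0.1157 hr


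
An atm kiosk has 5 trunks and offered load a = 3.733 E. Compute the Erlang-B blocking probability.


B(c,a) = (a^c/c!) / Σ_{k=0}^{c} a^k/k!
a^5/5! = 6.040998
Σ terms (k=0..5): 1.00000 + 3.73300 + 6.96764 + 8.67007 + 8.09134 + 6.04100 = 34.503060
B = 6.040998/34.503060 = 0.175086

Final: 0.175086


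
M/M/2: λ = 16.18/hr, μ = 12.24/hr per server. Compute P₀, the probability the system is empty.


a = λ/μ = 16.18/12.24 = 1.3219; ρ = a/c = 0.6609
Σ_{k=0}^{1} a^k/k! (terms k=0..1) = 1.00000 + 1.32190 = 2.32190
Tail: a^2/(2!(1−ρ)) = 1.74741/(2·0.3391) = 2.57690
P₀ = 1/(2.32190 + 2.57690) = 1/4.89880 = 0.204132

Final: 0.204132


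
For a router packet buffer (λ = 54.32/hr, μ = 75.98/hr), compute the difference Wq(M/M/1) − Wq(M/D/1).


ρ = 54.32/75.98 = 0.7149
Wq(M/M/1) = ρ/(μ−λ) = 0.7149/21.66 = 0.03301 hr
Wq(M/D/1) = ρ/(2(μ−λ)) = 0.01650 hr
Savings = 0.03301 − 0.01650 = 0.01650 hr

Final: 0.01650 hr


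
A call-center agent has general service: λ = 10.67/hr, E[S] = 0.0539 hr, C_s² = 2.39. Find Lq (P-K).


ρ = λ·E[S] = 10.67·0.0539 = 0.5751
Lq = ρ²(1+C_s²)/(2(1−ρ)) = 0.3308·(1+2.39)/(2·0.4249)
= 0.3308·3.3900/0.8498 = 1.31948

Final: 1.31948


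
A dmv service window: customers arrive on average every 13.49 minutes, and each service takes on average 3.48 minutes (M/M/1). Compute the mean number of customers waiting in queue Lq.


λ = 60/13.49 = 4.4477 /hr
μ = 60/3.48 = 17.2414 /hr
ρ = λ/μ = 4.4477/17.2414 = 0.2580
Lq = ρ²/(1−ρ) = 0.06655/0.7420 = 0.08968

Final: 0.08968


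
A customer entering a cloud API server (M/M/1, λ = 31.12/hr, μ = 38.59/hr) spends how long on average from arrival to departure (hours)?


W = 1/(μ−λ) = 1/(38.59 − 31.12) = 1/7.47 = 0.1339 hr

Final: 0.1339 hr


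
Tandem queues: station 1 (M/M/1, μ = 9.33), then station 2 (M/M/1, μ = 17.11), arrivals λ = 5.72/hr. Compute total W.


Each node sees arrival rate λ = 5.72/hr (tandem ⇒ throughput preserved).
W₁ = 1/(μ₁−λ) = 1/(9.33−5.72) = 0.27701 hr
W₂ = 1/(μ₂−λ) = 1/(17.11−5.72) = 0.08780 hr
W_total = W₁ + W₂ = 0.27701 + 0.08780 = 0.36480 hr

Final: 0.36480 hr


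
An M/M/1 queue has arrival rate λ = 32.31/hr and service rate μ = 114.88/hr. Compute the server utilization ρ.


ρ = λ/μ = 32.31/114.88 = 0.2813

Final: 0.2813


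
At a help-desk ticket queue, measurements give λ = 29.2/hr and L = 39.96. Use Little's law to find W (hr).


W = L/λ = 39.96/29.2 = 1.3685 hr

Final: 1.3685 hr


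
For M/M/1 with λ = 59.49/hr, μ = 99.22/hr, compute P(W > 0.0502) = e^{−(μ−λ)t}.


W ~ Exponential(μ−λ) for M/M/1.
μ − λ = 99.22 − 59.49 = 39.7300
P(W > t) = e^{−(μ−λ)t} = e^{−1.9944} = 0.136089

Final: 0.136089


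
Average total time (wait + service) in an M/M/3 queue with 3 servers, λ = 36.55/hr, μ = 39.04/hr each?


a = 0.9362; ρ = 0.3121; P₀ = 0.388609
Lq = P₀·a^c·ρ/(c!(1−ρ)²) = 0.03505
Wq = Lq/λ = 0.03505/36.55 = 0.0009589 hr
W = Wq + 1/μ = 0.0009589 + 0.02561 = 0.02657 hr

Final: 0.02657 hr


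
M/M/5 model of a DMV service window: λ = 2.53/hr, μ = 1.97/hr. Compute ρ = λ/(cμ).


ρ = λ/(cμ) = 2.53/(5·1.97) = 2.53/9.85 = 0.2569

Final: 0.2569


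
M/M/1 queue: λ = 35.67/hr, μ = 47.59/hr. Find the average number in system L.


ρ = λ/μ = 35.67/47.59 = 0.7495
L = ρ/(1−ρ) = 0.7495/(1 − 0.7495) = 0.7495/0.2505 = 2.9924

Final: 2.9924


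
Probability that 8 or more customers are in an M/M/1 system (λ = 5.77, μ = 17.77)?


ρ = 5.77/17.77 = 0.3247
P(N ≥ n) = ρ^n = 0.3247^8 = 0.0001236

Final: 0.0001236


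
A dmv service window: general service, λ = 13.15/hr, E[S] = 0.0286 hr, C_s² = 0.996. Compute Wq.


ρ = λ·E[S] = 13.15·0.0286 = 0.3761
E[S²] = E[S]²(1+C_s²) = 0.0286²·(1+0.996) = 0.001633
Wq = λ·E[S²]/(2(1−ρ)) = 13.15·0.001633/(2·0.6239) = 0.01721 hr

Final: 0.01721 hr


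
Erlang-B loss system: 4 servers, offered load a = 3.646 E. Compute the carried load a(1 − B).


B(4,3.646) = 0.275422 (Erlang-B)
Carried load = a(1 − B) = 3.646·(1 − 0.275422) = 3.646·0.724578 = 2.6418 E

Final: 2.6418 Erlangs


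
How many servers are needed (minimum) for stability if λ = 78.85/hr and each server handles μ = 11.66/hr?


Stability requires cμ > λ ⇔ c > λ/μ.
λ/μ = 78.85/11.66 = 6.7624
Minimum integer c = ⌊6.7624⌋ + 1 = 7
Check: 7·11.66 = 81.62 > 78.85, while 6·11.66 = 69.96 ≤ 78.85

Final: 7 servers


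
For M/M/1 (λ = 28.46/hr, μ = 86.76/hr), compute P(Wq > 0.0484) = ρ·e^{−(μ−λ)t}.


ρ = 28.46/86.76 = 0.3280
P(Wq > t) = ρ·e^{−(μ−λ)t} = 0.3280·e^{−2.8217}
= 0.3280·0.059504 = 0.019519

Final: 0.019519


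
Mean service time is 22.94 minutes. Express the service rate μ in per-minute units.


μ = 1/(service time) in consistent units.
1 minute = 1 min, so μ = 1/22.94 = 0.04359 per minute

Final: 0.04359 /min


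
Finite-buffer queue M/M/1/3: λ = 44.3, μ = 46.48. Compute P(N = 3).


ρ = λ/μ = 44.3/46.48 = 0.9531
P_K = (1−ρ)ρ^K/(1−ρ^(K+1)) = (0.04690·0.865791)/(1 − 0.825183)
= 0.040607/0.174817 = 0.232285

Final: 0.232285


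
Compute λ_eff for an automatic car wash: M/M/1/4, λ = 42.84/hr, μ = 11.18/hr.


ρ = 3.8318; P_K = (1−ρ)ρ^4/(1−ρ^5) = 0.739925
λ_eff = λ(1 − P_K) = 42.84·(1 − 0.739925) = 42.84·0.260075 = 11.1416 /hr

Final: 11.1416 /hr


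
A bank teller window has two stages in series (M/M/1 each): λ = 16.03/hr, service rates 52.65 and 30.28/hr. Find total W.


Each node sees arrival rate λ = 16.03/hr (tandem ⇒ throughput preserved).
W₁ = 1/(μ₁−λ) = 1/(52.65−16.03) = 0.02731 hr
W₂ = 1/(μ₂−λ) = 1/(30.28−16.03) = 0.07018 hr
W_total = W₁ + W₂ = 0.02731 + 0.07018 = 0.09748 hr

Final: 0.09748 hr


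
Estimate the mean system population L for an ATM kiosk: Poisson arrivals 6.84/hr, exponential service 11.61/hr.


ρ = λ/μ = 6.84/11.61 = 0.5891
L = ρ/(1−ρ) = 0.5891/(1 − 0.5891) = 0.5891/0.4109 = 1.4340

Final: 1.4340


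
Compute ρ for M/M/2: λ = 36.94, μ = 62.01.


ρ = λ/(cμ) = 36.94/(2·62.01) = 36.94/124.02 = 0.2979

Final: 0.2979


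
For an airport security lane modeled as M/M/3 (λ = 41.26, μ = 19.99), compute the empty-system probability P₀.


a = λ/μ = 41.26/19.99 = 2.0640; ρ = a/c = 0.6880
Σ_{k=0}^{2} a^k/k! (terms k=0..2) = 1.00000 + 2.06403 + 2.13011 = 5.19415
Tail: a^3/(3!(1−ρ)) = 8.79325/(6·0.3120) = 4.69741
P₀ = 1/(5.19415 + 4.69741) = 1/9.89155 = 0.101096

Final: 0.101096


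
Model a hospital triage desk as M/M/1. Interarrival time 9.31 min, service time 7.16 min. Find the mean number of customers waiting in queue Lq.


λ = 60/9.31 = 6.4447 /hr
μ = 60/7.16 = 8.3799 /hr
ρ = λ/μ = 6.4447/8.3799 = 0.7691
Lq = ρ²/(1−ρ) = 0.5915/0.2309 = 2.5612

Final: 2.5612


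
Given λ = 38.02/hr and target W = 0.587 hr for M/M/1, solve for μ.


W = 1/(μ−λ) ⇒ μ − λ = 1/W = 1/0.587 = 1.7036
μ = λ + 1/W = 38.02 + 1.7036 = 39.7236 per hr

Final: 39.7236 /hr


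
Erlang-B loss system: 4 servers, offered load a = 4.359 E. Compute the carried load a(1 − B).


B(4,4.359) = 0.344183 (Erlang-B)
Carried load = a(1 − B) = 4.359·(1 − 0.344183) = 4.359·0.655817 = 2.8587 E

Final: 2.8587 Erlangs


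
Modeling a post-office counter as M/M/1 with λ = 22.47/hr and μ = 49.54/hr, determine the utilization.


ρ = λ/μ = 22.47/49.54 = 0.4536

Final: 0.4536


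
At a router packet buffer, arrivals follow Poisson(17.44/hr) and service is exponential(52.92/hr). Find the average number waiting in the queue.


ρ = 17.44/52.92 = 0.3296
Lq = ρ²/(1−ρ) = 0.1086/0.6704 = 0.1620

Final: 0.1620


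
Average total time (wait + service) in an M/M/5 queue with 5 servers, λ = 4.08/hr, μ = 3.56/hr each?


a = 1.1461; ρ = 0.2292; P₀ = 0.317768
Lq = P₀·a^c·ρ/(c!(1−ρ)²) = 0.002020
Wq = Lq/λ = 0.002020/4.08 = 0.0004951 hr
W = Wq + 1/μ = 0.0004951 + 0.28090 = 0.28139 hr

Final: 0.28139 hr


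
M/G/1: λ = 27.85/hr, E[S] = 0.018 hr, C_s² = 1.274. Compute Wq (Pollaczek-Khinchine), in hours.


ρ = λ·E[S] = 27.85·0.018 = 0.5013
E[S²] = E[S]²(1+C_s²) = 0.018²·(1+1.274) = 0.0007368
Wq = λ·E[S²]/(2(1−ρ)) = 27.85·0.0007368/(2·0.4987) = 0.02057 hr

Final: 0.02057 hr


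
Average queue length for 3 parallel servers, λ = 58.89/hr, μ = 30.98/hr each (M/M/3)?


a = λ/μ = 1.9009; ρ = a/3 = 0.6336
P₀ = 0.127675
Lq = P₀·a^c·ρ / (c!·(1−ρ)²) = 0.127675·6.86879·0.6336/(6·0.13422)
= 0.69000

Final: 0.69000


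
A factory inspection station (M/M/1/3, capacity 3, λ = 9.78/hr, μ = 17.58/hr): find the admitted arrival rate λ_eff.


ρ = 0.5563; P_K = (1−ρ)ρ^3/(1−ρ^4) = 0.084482
λ_eff = λ(1 − P_K) = 9.78·(1 − 0.084482) = 9.78·0.915518 = 8.9538 /hr

Final: 8.9538 /hr


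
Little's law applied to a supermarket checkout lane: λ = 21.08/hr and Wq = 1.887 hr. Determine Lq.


Lq = λWq = 21.08·1.887 = 39.7780

Final: 39.7780


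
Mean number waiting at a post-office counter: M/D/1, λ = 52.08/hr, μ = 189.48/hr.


ρ = 52.08/189.48 = 0.2749
M/D/1: Lq = ρ²/(2(1−ρ)) = 0.07555/(2·0.7251) = 0.05209

Final: 0.05209


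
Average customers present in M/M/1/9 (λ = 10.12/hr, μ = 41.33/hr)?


ρ = 10.12/41.33 = 0.2449
L = ρ[1 − (K+1)ρ^K + Kρ^(K+1)] / [(1−ρ)(1−ρ^(K+1))]
Numerator: 0.2449·(1 − 10·0.000003164 + 9·0.0000007747) = 0.244852
Denominator: (0.7551)·(0.999999) = 0.755141
L = 0.244852/0.755141 = 0.3242

Final: 0.3242


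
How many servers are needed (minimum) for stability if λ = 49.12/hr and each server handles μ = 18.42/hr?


Stability requires cμ > λ ⇔ c > λ/μ.
λ/μ = 49.12/18.42 = 2.6667
Minimum integer c = ⌊2.6667⌋ + 1 = 3
Check: 3·18.42 = 55.26 > 49.12, while 2·18.42 = 36.84 ≤ 49.12

Final: 3 servers


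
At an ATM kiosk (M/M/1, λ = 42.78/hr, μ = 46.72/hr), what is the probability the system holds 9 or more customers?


ρ = 42.78/46.72 = 0.9157
P(N ≥ n) = ρ^n = 0.9157^9 = 0.452524

Final: 0.452524


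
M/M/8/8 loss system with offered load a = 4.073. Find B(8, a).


B(c,a) = (a^c/c!) / Σ_{k=0}^{c} a^k/k!
a^8/8! = 1.878429
Σ terms (k=0..8): 1.00000 + 4.07300 + 8.29466 + 11.26139 + 11.46691 + 9.34094 + 6.34094 + 3.68952 + 1.87843 = 57.345806
B = 1.878429/57.345806 = 0.032756

Final: 0.032756


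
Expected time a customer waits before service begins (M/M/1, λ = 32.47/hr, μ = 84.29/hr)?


ρ = 32.47/84.29 = 0.3852
Wq = ρ/(μ−λ) = 0.3852/(84.29 − 32.47) = 0.3852/51.82 = 0.007434 hr

Final: 0.007434 hr


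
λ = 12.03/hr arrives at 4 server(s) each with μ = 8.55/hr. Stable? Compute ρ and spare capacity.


Total capacity cμ = 4·8.55 = 34.20/hr
ρ = λ/(cμ) = 12.03/34.20 = 0.3518
Stable ⇔ ρ < 1: YES
Spare capacity = cμ − λ = 34.20 − 12.03 = 22.17/hr

Final: ρ = 0.3518; stable; margin = 22.17/hr


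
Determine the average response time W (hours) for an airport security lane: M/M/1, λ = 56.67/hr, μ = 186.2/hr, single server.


W = 1/(μ−λ) = 1/(186.2 − 56.67) = 1/129.53 = 0.007720 hr

Final: 0.007720 hr


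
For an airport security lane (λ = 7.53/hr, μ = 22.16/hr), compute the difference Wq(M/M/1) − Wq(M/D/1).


ρ = 7.53/22.16 = 0.3398
Wq(M/M/1) = ρ/(μ−λ) = 0.3398/14.63 = 0.02323 hr
Wq(M/D/1) = ρ/(2(μ−λ)) = 0.01161 hr
Savings = 0.02323 − 0.01161 = 0.01161 hr

Final: 0.01161 hr


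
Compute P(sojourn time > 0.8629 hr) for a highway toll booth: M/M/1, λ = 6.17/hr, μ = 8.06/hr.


W ~ Exponential(μ−λ) for M/M/1.
μ − λ = 8.06 − 6.17 = 1.8900
P(W > t) = e^{−(μ−λ)t} = e^{−1.6309} = 0.195757

Final: 0.195757


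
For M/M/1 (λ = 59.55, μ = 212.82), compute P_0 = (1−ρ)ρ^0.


ρ = 59.55/212.82 = 0.2798
P_n = (1−ρ)·ρ^n = (1 − 0.2798)·0.2798^0 = 0.7202·1.000000 = 0.720186

Final: 0.720186


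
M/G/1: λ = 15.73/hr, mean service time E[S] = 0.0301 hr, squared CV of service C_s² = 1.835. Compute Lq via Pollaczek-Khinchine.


ρ = λ·E[S] = 15.73·0.0301 = 0.4735
Lq = ρ²(1+C_s²)/(2(1−ρ)) = 0.2242·(1+1.835)/(2·0.5265)
= 0.2242·2.8350/1.0531 = 0.60352

Final: 0.60352


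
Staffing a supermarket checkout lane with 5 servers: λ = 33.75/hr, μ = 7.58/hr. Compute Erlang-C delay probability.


a = λ/μ = 4.4525; ρ = a/5 = 0.8905
P₀ = 0.005567 (from M/M/c formula)
C(c,a) = [a^c/(c!(1−ρ))]·P₀ = [1749.93879/(120·0.1095)]·0.005567
= 133.17807·0.005567 = 0.741400

Final: 0.741400


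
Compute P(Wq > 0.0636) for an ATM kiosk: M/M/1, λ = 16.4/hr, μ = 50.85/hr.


ρ = 16.4/50.85 = 0.3225
P(Wq > t) = ρ·e^{−(μ−λ)t} = 0.3225·e^{−2.1910}
= 0.3225·0.111803 = 0.036058

Final: 0.036058


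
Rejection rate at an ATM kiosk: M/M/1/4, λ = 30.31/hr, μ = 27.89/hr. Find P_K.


ρ = λ/μ = 30.31/27.89 = 1.0868
P_K = (1−ρ)ρ^K/(1−ρ^(K+1)) = (-0.08677·1.394921)/(1 − 1.515958)
= -0.121037/-0.515958 = 0.234586

Final: 0.234586


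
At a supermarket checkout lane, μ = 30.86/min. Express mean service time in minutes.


Mean service time = 1/μ = 1/30.86 minute = 0.03240 minute
In minutes: 0.03240 × 1 = 0.03240 min

Final: 0.03240 min


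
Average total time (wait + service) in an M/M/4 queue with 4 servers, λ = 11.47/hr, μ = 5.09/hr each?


a = 2.2534; ρ = 0.5634; P₀ = 0.098423
Lq = P₀·a^c·ρ/(c!(1−ρ)²) = 0.31247
Wq = Lq/λ = 0.31247/11.47 = 0.02724 hr
W = Wq + 1/μ = 0.02724 + 0.19646 = 0.22371 hr

Final: 0.22371 hr


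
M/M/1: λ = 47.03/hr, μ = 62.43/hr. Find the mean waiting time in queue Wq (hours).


ρ = 47.03/62.43 = 0.7533
Wq = ρ/(μ−λ) = 0.7533/(62.43 − 47.03) = 0.7533/15.40 = 0.04892 hr

Final: 0.04892 hr


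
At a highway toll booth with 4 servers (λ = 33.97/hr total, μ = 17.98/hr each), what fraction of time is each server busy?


ρ = λ/(cμ) = 33.97/(4·17.98) = 33.97/71.92 = 0.4723

Final: 0.4723


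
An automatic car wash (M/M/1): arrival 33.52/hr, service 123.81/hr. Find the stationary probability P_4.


ρ = 33.52/123.81 = 0.2707
P_n = (1−ρ)·ρ^n = (1 − 0.2707)·0.2707^4 = 0.7293·0.005373 = 0.003918

Final: 0.003918
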